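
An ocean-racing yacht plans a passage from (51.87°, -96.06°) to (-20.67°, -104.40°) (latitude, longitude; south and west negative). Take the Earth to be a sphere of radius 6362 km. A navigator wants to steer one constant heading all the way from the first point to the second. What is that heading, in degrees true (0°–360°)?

Meridional parts: M(φ₁)=+1.0625, M(φ₂)=-0.3688 → ΔM = -1.4313;  Δλ = -0.1456 rad
tan C = Δλ / ΔM = +0.1017 → C = 185.81°

185.8°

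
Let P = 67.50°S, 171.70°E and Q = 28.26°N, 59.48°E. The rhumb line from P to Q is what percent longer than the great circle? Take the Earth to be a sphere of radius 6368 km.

Great circle: σ = 2.1711 rad → d_gc = Rσ = 13825.6 km
Rhumb: Δφ = +1.6713, Δλ = -1.9586, Δψ = +2.1294, q = Δφ/Δψ = 0.7849 → d_rh = R√(Δφ²+q²Δλ²) = 14460.4 km
Excess = (14460.4 − 13825.6) / 13825.6 = 634.8 / 13825.6 = 4.59% ≈ 4.6%

4.6%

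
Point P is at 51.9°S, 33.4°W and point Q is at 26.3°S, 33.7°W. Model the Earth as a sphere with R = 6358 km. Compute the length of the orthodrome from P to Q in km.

2841 km

Haversine: a = sin²(Δφ/2)+cos φ₁ cos φ₂ sin²(Δλ/2) = 0.04909;  σ = 2·atan2(√a,√(1−a))
σ = 25.601° → d = Rσ = 6358·0.44682 = 2841 km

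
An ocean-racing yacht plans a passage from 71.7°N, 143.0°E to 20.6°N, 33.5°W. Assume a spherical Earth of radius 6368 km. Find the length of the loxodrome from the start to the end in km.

13273 km

Δψ = ln[tan(π/4+φ₂/2)/tan(π/4+φ₁/2)] = -1.4584;  Δφ = -0.8919 rad,  Δλ = -3.0805 rad
q = Δφ/Δψ = 0.6115
d = R·√(Δφ² + q²Δλ²) = 6368·2.08432 = 13273 km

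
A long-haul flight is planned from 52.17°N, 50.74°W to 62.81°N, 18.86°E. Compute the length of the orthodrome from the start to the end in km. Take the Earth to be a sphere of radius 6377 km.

cos σ = sin φ₁ sin φ₂ + cos φ₁ cos φ₂ cos Δλ
      = sin(52.17°)sin(62.81°) + cos(52.17°)cos(62.81°)cos(69.60°) = 0.8002
σ = 36.847° → d = Rσ = 6377·0.64310 = 4101 km

4101 km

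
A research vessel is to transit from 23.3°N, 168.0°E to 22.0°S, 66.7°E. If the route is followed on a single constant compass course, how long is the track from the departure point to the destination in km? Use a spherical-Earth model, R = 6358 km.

Δψ = ln[tan(π/4+φ₂/2)/tan(π/4+φ₁/2)] = -0.8121;  Δφ = -0.7906 rad,  Δλ = -1.7680 rad
q = Δφ/Δψ = 0.9735
d = R·√(Δφ² + q²Δλ²) = 6358·1.89413 = 12043 km

12043 km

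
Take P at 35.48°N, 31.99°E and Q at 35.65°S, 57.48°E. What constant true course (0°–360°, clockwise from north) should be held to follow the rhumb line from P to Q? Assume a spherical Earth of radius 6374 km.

Meridional parts: M(φ₁)=+0.6631, M(φ₂)=-0.6667 → ΔM = -1.3298;  Δλ = +0.4449 rad
tan C = Δλ / ΔM = -0.3345 → C = 161.50°

161.5°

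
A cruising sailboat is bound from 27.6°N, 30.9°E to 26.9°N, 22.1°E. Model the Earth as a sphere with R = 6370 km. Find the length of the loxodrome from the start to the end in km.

873 km

Δψ = ln[tan(π/4+φ₂/2)/tan(π/4+φ₁/2)] = -0.0137;  Δφ = -0.0122 rad,  Δλ = -0.1536 rad
q = Δφ/Δψ = 0.8890
d = R·√(Δφ² + q²Δλ²) = 6370·0.13709 = 873 km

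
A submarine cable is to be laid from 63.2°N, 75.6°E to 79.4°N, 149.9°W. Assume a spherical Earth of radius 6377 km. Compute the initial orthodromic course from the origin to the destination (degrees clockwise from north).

13.2°

θ = atan2( sin Δλ·cos φ₂ ,  cos φ₁ sin φ₂ − sin φ₁ cos φ₂ cos Δλ )
  = atan2(+0.1312, +0.5583) = 13.23°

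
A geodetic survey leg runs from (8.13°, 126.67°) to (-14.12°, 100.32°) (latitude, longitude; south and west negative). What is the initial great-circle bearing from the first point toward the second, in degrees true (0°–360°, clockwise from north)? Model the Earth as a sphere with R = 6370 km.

229.7°

N = sin Δλ·cos φ₂ = -0.4304;  D = cos φ₁ sin φ₂ − sin φ₁ cos φ₂ cos Δλ = -0.3644
initial course = atan2(N, D) = 229.75°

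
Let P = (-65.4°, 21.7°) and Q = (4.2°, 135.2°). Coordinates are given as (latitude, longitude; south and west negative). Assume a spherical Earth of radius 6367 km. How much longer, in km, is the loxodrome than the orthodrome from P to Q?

Great circle: cos σ = sin φ₁ sin φ₂ + cos φ₁ cos φ₂ cos Δλ,  σ = 1.8051 rad → d_gc = 11492.9 km
Rhumb line: Δψ = +1.5965, q = Δφ/Δψ = 0.7609, d_rh = R√(Δφ²+q²Δλ²) = 12325.6 km
Excess = 12325.6 − 11492.9 = 832.7 ≈ 833 km

833 km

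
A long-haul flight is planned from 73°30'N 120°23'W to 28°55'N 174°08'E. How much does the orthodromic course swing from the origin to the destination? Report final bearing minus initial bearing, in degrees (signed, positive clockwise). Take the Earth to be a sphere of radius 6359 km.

-56.9°

At departure: θ₁ = atan2(sin Δλ cos φ₂, cos φ₁ sin φ₂ − sin φ₁ cos φ₂ cos Δλ) = 255.17°
At arrival: θ₂ = atan2(sin Δλ cos φ₁, −cos φ₂ sin φ₁ + sin φ₂ cos φ₁ cos Δλ) = 198.28°
Δθ = θ₂ − θ₁ = -56.9°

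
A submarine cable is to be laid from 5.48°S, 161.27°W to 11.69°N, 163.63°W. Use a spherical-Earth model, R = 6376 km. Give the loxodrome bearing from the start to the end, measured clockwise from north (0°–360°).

Δψ = ln[tan(π/4+φ₂/2)/tan(π/4+φ₁/2)] = +0.3012
Δλ = -0.0412 rad (taken the short way round)
course = atan2(Δλ, Δψ) = 352.21°

352.2°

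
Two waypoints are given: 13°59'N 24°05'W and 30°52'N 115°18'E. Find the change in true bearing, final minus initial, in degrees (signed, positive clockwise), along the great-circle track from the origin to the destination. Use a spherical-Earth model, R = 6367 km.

+92.4°

Initial bearing θ₁ = atan2(sin Δλ cos φ₂, cos φ₁ sin φ₂ − sin φ₁ cos φ₂ cos Δλ) = 40.46°
Final bearing θ₂ = (initial bearing from the destination back to the start) + 180° = 132.82°
Δθ = θ₂ − θ₁ = +92.4°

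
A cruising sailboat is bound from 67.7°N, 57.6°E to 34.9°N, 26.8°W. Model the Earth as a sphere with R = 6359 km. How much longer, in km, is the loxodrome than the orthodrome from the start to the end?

392 km

Great circle: cos σ = sin φ₁ sin φ₂ + cos φ₁ cos φ₂ cos Δλ,  σ = 0.9767 rad → d_gc = 6211.1 km
Rhumb line: Δψ = -0.9733, q = Δφ/Δψ = 0.5881, d_rh = R√(Δφ²+q²Δλ²) = 6603.3 km
Excess = 6603.3 − 6211.1 = 392.2 ≈ 392 km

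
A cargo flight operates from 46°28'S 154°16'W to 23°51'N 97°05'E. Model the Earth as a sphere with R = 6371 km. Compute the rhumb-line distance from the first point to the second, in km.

13503 km

Rhumb course C = atan2(Δλ, Δψ) with Δψ = ln[tan(π/4+φ₂/2)/tan(π/4+φ₁/2)] = +1.3469, Δλ = -1.8963 → C = 305.38°
d = R·|Δφ| / |cos C| = 6371·1.22726 / 0.57907 = 13503 km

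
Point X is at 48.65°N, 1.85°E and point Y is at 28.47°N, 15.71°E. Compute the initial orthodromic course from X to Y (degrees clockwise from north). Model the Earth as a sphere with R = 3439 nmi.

θ = atan2( sin Δλ·cos φ₂ ,  cos φ₁ sin φ₂ − sin φ₁ cos φ₂ cos Δλ )
  = atan2(+0.2106, -0.3258) = 147.12°

147.1°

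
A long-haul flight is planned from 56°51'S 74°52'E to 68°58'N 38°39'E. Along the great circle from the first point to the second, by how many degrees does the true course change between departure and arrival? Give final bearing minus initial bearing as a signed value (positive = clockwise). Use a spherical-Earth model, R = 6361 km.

At departure: θ₁ = atan2(sin Δλ cos φ₂, cos φ₁ sin φ₂ − sin φ₁ cos φ₂ cos Δλ) = 344.27°
At arrival: θ₂ = atan2(sin Δλ cos φ₁, −cos φ₂ sin φ₁ + sin φ₂ cos φ₁ cos Δλ) = 335.60°
Δθ = θ₂ − θ₁ = -8.7°

-8.7°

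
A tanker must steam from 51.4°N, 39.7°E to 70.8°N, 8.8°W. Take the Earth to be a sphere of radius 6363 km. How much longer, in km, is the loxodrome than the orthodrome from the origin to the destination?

Great circle: cos σ = sin φ₁ sin φ₂ + cos φ₁ cos φ₂ cos Δλ,  σ = 0.5074 rad → d_gc = 3228.7 km
Rhumb line: Δψ = +0.7278, q = Δφ/Δψ = 0.4652, d_rh = R√(Δφ²+q²Δλ²) = 3304.7 km
Excess = 3304.7 − 3228.7 = 76.0 ≈ 76 km

76 km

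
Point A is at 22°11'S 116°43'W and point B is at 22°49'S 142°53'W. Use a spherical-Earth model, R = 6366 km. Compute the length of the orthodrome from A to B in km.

cos σ = sin φ₁ sin φ₂ + cos φ₁ cos φ₂ cos Δλ
      = sin(-22.18°)sin(-22.82°) + cos(-22.18°)cos(-22.82°)cos(-26.17°) = 0.9125
σ = 24.152° → d = Rσ = 6366·0.42153 = 2683 km

2683 km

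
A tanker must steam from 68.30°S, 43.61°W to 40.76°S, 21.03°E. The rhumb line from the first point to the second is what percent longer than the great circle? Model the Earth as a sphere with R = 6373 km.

3.8%

Great circle: σ = 0.7575 rad → d_gc = Rσ = 4827.4 km
Rhumb: Δφ = +0.4807, Δλ = +1.1282, Δψ = +0.8717, q = Δφ/Δψ = 0.5514 → d_rh = R√(Δφ²+q²Δλ²) = 5010.2 km
Excess = (5010.2 − 4827.4) / 4827.4 = 182.8 / 4827.4 = 3.79% ≈ 3.8%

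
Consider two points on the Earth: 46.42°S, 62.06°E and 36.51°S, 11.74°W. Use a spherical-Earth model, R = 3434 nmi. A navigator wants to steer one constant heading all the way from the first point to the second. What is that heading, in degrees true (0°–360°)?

Meridional parts: M(φ₁)=-0.9169, M(φ₂)=-0.6853 → ΔM = +0.2316;  Δλ = -1.2881 rad
tan C = Δλ / ΔM = -5.5626 → C = 280.19°

280.2°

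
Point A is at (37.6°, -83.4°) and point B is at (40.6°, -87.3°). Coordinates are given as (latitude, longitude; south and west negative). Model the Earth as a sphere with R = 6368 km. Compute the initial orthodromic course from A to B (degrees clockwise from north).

316.0°

θ = atan2( sin Δλ·cos φ₂ ,  cos φ₁ sin φ₂ − sin φ₁ cos φ₂ cos Δλ )
  = atan2(-0.0516, +0.0534) = 315.96°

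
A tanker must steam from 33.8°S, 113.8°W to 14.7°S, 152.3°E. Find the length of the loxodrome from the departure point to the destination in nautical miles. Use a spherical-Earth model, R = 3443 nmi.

Rhumb course C = atan2(Δλ, Δψ) with Δψ = ln[tan(π/4+φ₂/2)/tan(π/4+φ₁/2)] = +0.3680, Δλ = -1.6389 → C = 282.66°
d = R·|Δφ| / |cos C| = 3443·0.33336 / 0.21911 = 5238 nmi

5238 nmi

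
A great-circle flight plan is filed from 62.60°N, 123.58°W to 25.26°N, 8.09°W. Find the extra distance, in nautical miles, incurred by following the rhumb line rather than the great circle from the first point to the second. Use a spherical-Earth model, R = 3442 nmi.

522 nmi

Great circle: cos σ = sin φ₁ sin φ₂ + cos φ₁ cos φ₂ cos Δλ,  σ = 1.3697 rad → d_gc = 4714.5 nmi
Rhumb line: Δψ = -0.9556, q = Δφ/Δψ = 0.6820, d_rh = R√(Δφ²+q²Δλ²) = 5236.3 nmi
Excess = 5236.3 − 4714.5 = 521.8 ≈ 522 nmi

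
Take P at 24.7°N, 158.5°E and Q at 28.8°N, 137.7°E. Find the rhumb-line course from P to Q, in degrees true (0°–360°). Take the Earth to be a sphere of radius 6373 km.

Δψ = ln[tan(π/4+φ₂/2)/tan(π/4+φ₁/2)] = +0.0802
Δλ = -0.3630 rad (taken the short way round)
course = atan2(Δλ, Δψ) = 282.45°

282.5°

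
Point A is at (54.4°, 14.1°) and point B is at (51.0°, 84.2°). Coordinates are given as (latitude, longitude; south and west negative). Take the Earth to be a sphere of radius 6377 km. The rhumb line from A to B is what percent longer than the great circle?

4.3%

Great circle: σ = 0.7127 rad → d_gc = Rσ = 4544.9 km
Rhumb: Δφ = -0.0593, Δλ = +1.2235, Δψ = -0.0980, q = Δφ/Δψ = 0.6056 → d_rh = R√(Δφ²+q²Δλ²) = 4740.0 km
Excess = (4740.0 − 4544.9) / 4544.9 = 195.1 / 4544.9 = 4.29% ≈ 4.3%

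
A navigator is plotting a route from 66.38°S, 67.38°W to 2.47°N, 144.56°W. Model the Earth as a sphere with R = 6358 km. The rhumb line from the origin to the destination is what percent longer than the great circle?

Great circle: σ = 1.5214 rad → d_gc = Rσ = 9673.3 km
Rhumb: Δφ = +1.2017, Δλ = -1.3470, Δψ = +1.6081, q = Δφ/Δψ = 0.7473 → d_rh = R√(Δφ²+q²Δλ²) = 9966.5 km
Excess = (9966.5 − 9673.3) / 9673.3 = 293.2 / 9673.3 = 3.03% ≈ 3.0%

3.0%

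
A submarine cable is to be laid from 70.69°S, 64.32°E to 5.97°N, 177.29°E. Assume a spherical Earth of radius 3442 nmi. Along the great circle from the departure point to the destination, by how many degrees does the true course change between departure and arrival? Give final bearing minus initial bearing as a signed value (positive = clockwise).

Initial bearing θ₁ = atan2(sin Δλ cos φ₂, cos φ₁ sin φ₂ − sin φ₁ cos φ₂ cos Δλ) = 109.92°
Final bearing θ₂ = (initial bearing from the destination back to the start) + 180° = 18.21°
Δθ = θ₂ − θ₁ = -91.7°

-91.7°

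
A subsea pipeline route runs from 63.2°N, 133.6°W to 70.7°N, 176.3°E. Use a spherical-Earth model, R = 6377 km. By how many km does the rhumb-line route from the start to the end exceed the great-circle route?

63 km

Great circle: cos σ = sin φ₁ sin φ₂ + cos φ₁ cos φ₂ cos Δλ,  σ = 0.3539 rad → d_gc = 2257.1 km
Rhumb line: Δψ = +0.3372, q = Δφ/Δψ = 0.3881, d_rh = R√(Δφ²+q²Δλ²) = 2319.7 km
Excess = 2319.7 − 2257.1 = 62.6 ≈ 63 km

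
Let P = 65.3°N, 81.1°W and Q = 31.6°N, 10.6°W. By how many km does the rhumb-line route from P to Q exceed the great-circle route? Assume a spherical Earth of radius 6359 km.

236 km

Great circle: cos σ = sin φ₁ sin φ₂ + cos φ₁ cos φ₂ cos Δλ,  σ = 0.9337 rad → d_gc = 5937.5 km
Rhumb line: Δψ = -0.9371, q = Δφ/Δψ = 0.6277, d_rh = R√(Δφ²+q²Δλ²) = 6173.2 km
Excess = 6173.2 − 5937.5 = 235.7 ≈ 236 km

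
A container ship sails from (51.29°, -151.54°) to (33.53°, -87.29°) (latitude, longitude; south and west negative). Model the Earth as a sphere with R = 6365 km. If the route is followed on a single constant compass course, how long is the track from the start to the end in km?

5574 km

Rhumb course C = atan2(Δλ, Δψ) with Δψ = ln[tan(π/4+φ₂/2)/tan(π/4+φ₁/2)] = -0.4244, Δλ = +1.1214 → C = 110.73°
d = R·|Δφ| / |cos C| = 6365·0.30997 / 0.35396 = 5574 km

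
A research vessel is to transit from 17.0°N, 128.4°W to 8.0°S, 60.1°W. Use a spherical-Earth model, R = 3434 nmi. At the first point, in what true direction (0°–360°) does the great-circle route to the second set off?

104.6°

θ = atan2( sin Δλ·cos φ₂ ,  cos φ₁ sin φ₂ − sin φ₁ cos φ₂ cos Δλ )
  = atan2(+0.9201, -0.2401) = 104.63°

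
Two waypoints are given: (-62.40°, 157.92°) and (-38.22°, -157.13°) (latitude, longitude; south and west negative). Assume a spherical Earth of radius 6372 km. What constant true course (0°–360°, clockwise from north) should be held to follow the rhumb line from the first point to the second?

Δψ = ln[tan(π/4+φ₂/2)/tan(π/4+φ₁/2)] = +0.6811
Δλ = +0.7845 rad (taken the short way round)
course = atan2(Δλ, Δψ) = 49.04°

49.0°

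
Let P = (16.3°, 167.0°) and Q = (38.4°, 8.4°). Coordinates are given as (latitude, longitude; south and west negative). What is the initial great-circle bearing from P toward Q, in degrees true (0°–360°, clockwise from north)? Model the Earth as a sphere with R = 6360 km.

θ = atan2( sin Δλ·cos φ₂ ,  cos φ₁ sin φ₂ − sin φ₁ cos φ₂ cos Δλ )
  = atan2(-0.2860, +0.8010) = 340.35°

340.4°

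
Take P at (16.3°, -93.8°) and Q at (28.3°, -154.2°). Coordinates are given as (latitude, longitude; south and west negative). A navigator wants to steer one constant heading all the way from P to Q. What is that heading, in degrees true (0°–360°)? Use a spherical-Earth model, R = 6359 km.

282.1°

Δψ = ln[tan(π/4+φ₂/2)/tan(π/4+φ₁/2)] = +0.2269
Δλ = -1.0542 rad (taken the short way round)
course = atan2(Δλ, Δψ) = 282.15°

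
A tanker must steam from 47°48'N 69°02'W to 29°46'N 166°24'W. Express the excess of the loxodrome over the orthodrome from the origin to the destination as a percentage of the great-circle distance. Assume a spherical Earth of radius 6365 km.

Great circle: σ = 1.2734 rad → d_gc = Rσ = 8105.2 km
Rhumb: Δφ = -0.3147, Δλ = -1.6994, Δψ = -0.4077, q = Δφ/Δψ = 0.7721 → d_rh = R√(Δφ²+q²Δλ²) = 8588.2 km
Excess = (8588.2 − 8105.2) / 8105.2 = 483.0 / 8105.2 = 5.96% ≈ 6.0%

6.0%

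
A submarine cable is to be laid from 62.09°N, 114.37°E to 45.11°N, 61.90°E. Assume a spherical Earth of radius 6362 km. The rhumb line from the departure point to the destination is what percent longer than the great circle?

Great circle: σ = 0.5965 rad → d_gc = Rσ = 3795.0 km
Rhumb: Δφ = -0.2964, Δλ = -0.9158, Δψ = -0.5082, q = Δφ/Δψ = 0.5831 → d_rh = R√(Δφ²+q²Δλ²) = 3885.3 km
Excess = (3885.3 − 3795.0) / 3795.0 = 90.3 / 3795.0 = 2.38% ≈ 2.4%

2.4%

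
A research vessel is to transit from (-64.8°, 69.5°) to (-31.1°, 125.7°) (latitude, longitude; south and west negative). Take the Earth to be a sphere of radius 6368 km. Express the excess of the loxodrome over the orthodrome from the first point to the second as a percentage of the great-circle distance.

Great circle: σ = 0.8363 rad → d_gc = Rσ = 5325.8 km
Rhumb: Δφ = +0.5882, Δλ = +0.9809, Δψ = +0.9266, q = Δφ/Δψ = 0.6348 → d_rh = R√(Δφ²+q²Δλ²) = 5454.2 km
Excess = (5454.2 − 5325.8) / 5325.8 = 128.4 / 5325.8 = 2.41% ≈ 2.4%

2.4%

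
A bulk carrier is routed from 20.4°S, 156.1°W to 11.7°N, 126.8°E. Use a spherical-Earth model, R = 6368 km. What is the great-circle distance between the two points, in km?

9146 km

Haversine: a = sin²(Δφ/2)+cos φ₁ cos φ₂ sin²(Δλ/2) = 0.43289;  σ = 2·atan2(√a,√(1−a))
σ = 82.287° → d = Rσ = 6368·1.43618 = 9146 km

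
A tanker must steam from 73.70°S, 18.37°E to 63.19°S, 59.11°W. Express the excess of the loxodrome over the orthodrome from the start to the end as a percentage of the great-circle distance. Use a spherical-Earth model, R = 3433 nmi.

7.0%

Great circle: σ = 0.4863 rad → d_gc = Rσ = 1669.4 nmi
Rhumb: Δφ = +0.1834, Δλ = -1.3523, Δψ = +0.5093, q = Δφ/Δψ = 0.3602 → d_rh = R√(Δφ²+q²Δλ²) = 1786.6 nmi
Excess = (1786.6 − 1669.4) / 1669.4 = 117.2 / 1669.4 = 7.02% ≈ 7.0%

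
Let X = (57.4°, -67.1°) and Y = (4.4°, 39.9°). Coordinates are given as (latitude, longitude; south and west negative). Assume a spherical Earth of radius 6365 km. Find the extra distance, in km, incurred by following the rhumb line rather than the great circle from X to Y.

622 km

Great circle: cos σ = sin φ₁ sin φ₂ + cos φ₁ cos φ₂ cos Δλ,  σ = 1.6634 rad → d_gc = 10587.24 km
Rhumb line: Δψ = -1.1527, q = Δφ/Δψ = 0.8025, d_rh = R√(Δφ²+q²Δλ²) = 11209.68 km
Excess = 11209.68 − 10587.24 = 622.44 ≈ 622 km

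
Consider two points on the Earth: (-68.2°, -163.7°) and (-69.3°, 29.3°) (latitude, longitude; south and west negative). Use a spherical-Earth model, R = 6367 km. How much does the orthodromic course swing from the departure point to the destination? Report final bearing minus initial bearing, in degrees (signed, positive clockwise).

Initial bearing θ₁ = atan2(sin Δλ cos φ₂, cos φ₁ sin φ₂ − sin φ₁ cos φ₂ cos Δλ) = 186.80°
Final bearing θ₂ = (initial bearing from the destination back to the start) + 180° = 352.86°
Δθ = θ₂ − θ₁ = +166.1°

+166.1°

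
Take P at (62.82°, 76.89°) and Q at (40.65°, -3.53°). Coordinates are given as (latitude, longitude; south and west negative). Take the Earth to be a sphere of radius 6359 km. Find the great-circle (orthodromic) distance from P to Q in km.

5596 km

cos σ = sin φ₁ sin φ₂ + cos φ₁ cos φ₂ cos Δλ
      = sin(62.82°)sin(40.65°) + cos(62.82°)cos(40.65°)cos(-80.42°) = 0.6372
σ = 50.418° → d = Rσ = 6359·0.87996 = 5596 km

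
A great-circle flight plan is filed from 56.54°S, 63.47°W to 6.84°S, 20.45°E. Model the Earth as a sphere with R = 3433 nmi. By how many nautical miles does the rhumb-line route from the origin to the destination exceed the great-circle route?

161 nmi

Great circle: cos σ = sin φ₁ sin φ₂ + cos φ₁ cos φ₂ cos Δλ,  σ = 1.4128 rad → d_gc = 4850.1 nmi
Rhumb line: Δψ = +1.0824, q = Δφ/Δψ = 0.8014, d_rh = R√(Δφ²+q²Δλ²) = 5010.7 nmi
Excess = 5010.7 − 4850.1 = 160.6 ≈ 161 nmi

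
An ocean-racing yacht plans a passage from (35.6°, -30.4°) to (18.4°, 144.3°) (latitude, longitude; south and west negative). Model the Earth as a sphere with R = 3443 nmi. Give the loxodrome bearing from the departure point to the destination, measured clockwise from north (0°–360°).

Δψ = ln[tan(π/4+φ₂/2)/tan(π/4+φ₁/2)] = -0.3389
Δλ = +3.0491 rad (taken the short way round)
course = atan2(Δλ, Δψ) = 96.34°

96.3°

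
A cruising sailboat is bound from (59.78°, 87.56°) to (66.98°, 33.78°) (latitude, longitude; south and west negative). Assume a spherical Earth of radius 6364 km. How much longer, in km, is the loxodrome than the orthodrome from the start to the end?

Great circle: cos σ = sin φ₁ sin φ₂ + cos φ₁ cos φ₂ cos Δλ,  σ = 0.4237 rad → d_gc = 2696.2 km
Rhumb line: Δψ = +0.2821, q = Δφ/Δψ = 0.4454, d_rh = R√(Δφ²+q²Δλ²) = 2778.3 km
Excess = 2778.3 − 2696.2 = 82.1 ≈ 82 km

82 km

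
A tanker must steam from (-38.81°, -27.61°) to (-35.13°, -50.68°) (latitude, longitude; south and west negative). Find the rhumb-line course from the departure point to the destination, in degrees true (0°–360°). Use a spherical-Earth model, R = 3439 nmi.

Δψ = ln[tan(π/4+φ₂/2)/tan(π/4+φ₁/2)] = +0.0804
Δλ = -0.4026 rad (taken the short way round)
course = atan2(Δλ, Δψ) = 281.29°

281.3°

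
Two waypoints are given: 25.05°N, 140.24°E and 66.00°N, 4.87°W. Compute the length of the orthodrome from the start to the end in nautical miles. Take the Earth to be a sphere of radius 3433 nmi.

5102 nmi

Haversine: a = sin²(Δφ/2)+cos φ₁ cos φ₂ sin²(Δλ/2) = 0.45772;  σ = 2·atan2(√a,√(1−a))
σ = 85.149° → d = Rσ = 3433·1.48614 = 5102 nmi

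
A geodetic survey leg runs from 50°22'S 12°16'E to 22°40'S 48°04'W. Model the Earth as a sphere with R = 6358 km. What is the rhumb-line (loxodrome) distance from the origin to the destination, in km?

6100 km

Rhumb course C = atan2(Δλ, Δψ) with Δψ = ln[tan(π/4+φ₂/2)/tan(π/4+φ₁/2)] = +0.6143, Δλ = -1.0530 → C = 300.26°
d = R·|Δφ| / |cos C| = 6358·0.48346 / 0.50391 = 6100 km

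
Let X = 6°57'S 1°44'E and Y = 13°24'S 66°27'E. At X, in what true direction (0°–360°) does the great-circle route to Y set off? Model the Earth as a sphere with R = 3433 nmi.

θ = atan2( sin Δλ·cos φ₂ ,  cos φ₁ sin φ₂ − sin φ₁ cos φ₂ cos Δλ )
  = atan2(+0.8796, -0.1798) = 101.55°

101.6°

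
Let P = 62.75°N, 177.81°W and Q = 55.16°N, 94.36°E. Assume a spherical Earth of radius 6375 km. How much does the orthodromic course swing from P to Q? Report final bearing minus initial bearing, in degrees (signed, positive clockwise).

At departure: θ₁ = atan2(sin Δλ cos φ₂, cos φ₁ sin φ₂ − sin φ₁ cos φ₂ cos Δλ) = 301.99°
At arrival: θ₂ = atan2(sin Δλ cos φ₁, −cos φ₂ sin φ₁ + sin φ₂ cos φ₁ cos Δλ) = 222.83°
Δθ = θ₂ − θ₁ = -79.2°

-79.2°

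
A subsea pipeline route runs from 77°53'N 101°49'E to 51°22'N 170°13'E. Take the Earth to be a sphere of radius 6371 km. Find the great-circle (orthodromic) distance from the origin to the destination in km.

Haversine: a = sin²(Δφ/2)+cos φ₁ cos φ₂ sin²(Δλ/2) = 0.09400;  σ = 2·atan2(√a,√(1−a))
σ = 35.708° → d = Rσ = 6371·0.62323 = 3971 km

3971 km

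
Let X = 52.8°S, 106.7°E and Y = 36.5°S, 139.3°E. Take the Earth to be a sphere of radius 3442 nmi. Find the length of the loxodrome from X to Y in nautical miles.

1692 nmi

Rhumb course C = atan2(Δλ, Δψ) with Δψ = ln[tan(π/4+φ₂/2)/tan(π/4+φ₁/2)] = +0.4039, Δλ = +0.5690 → C = 54.63°
d = R·|Δφ| / |cos C| = 3442·0.28449 / 0.57890 = 1692 nmi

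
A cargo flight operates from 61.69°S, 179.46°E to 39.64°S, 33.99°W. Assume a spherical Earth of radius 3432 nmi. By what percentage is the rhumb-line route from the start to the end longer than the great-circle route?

Great circle: σ = 1.3109 rad → d_gc = Rσ = 4499.1 nmi
Rhumb: Δφ = +0.3848, Δλ = +2.5578, Δψ = +0.6228, q = Δφ/Δψ = 0.6179 → d_rh = R√(Δφ²+q²Δλ²) = 5582.9 nmi
Excess = (5582.9 − 4499.1) / 4499.1 = 1083.8 / 4499.1 = 24.09% ≈ 24.1%

24.1%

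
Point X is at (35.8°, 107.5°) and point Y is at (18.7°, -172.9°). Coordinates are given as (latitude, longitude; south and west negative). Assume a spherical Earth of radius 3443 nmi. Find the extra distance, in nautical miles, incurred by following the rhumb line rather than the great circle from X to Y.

Great circle: cos σ = sin φ₁ sin φ₂ + cos φ₁ cos φ₂ cos Δλ,  σ = 1.2385 rad → d_gc = 4264.1 nmi
Rhumb line: Δψ = -0.3376, q = Δφ/Δψ = 0.8839, d_rh = R√(Δφ²+q²Δλ²) = 4351.2 nmi
Excess = 4351.2 − 4264.1 = 87.1 ≈ 87 nmi

87 nmi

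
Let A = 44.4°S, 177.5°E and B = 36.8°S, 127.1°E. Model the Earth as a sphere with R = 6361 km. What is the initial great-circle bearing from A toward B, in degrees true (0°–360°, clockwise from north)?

N = sin Δλ·cos φ₂ = -0.6170;  D = cos φ₁ sin φ₂ − sin φ₁ cos φ₂ cos Δλ = -0.0709
initial course = atan2(N, D) = 263.45°

263.4°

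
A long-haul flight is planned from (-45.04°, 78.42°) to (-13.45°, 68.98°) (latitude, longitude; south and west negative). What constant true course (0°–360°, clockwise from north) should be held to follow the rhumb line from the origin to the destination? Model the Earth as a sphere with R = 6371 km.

345.7°

Meridional parts: M(φ₁)=-0.8824, M(φ₂)=-0.2369 → ΔM = +0.6454;  Δλ = -0.1648 rad
tan C = Δλ / ΔM = -0.2553 → C = 345.68°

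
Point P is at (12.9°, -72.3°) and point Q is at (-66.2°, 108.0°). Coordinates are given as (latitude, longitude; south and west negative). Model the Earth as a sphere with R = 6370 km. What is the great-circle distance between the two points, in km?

14086 km

cos σ = sin φ₁ sin φ₂ + cos φ₁ cos φ₂ cos Δλ
      = sin(12.90°)sin(-66.20°) + cos(12.90°)cos(-66.20°)cos(-179.70°) = -0.5976
σ = 126.700° → d = Rσ = 6370·2.21133 = 14086 km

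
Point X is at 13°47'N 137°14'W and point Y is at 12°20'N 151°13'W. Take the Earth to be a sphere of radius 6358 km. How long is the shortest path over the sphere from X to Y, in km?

Haversine: a = sin²(Δφ/2)+cos φ₁ cos φ₂ sin²(Δλ/2) = 0.01422;  σ = 2·atan2(√a,√(1−a))
σ = 13.697° → d = Rσ = 6358·0.23905 = 1520 km

1520 km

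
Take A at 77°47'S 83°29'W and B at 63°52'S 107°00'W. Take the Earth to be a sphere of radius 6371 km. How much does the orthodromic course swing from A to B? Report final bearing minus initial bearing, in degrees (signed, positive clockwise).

+22.4°

Initial bearing θ₁ = atan2(sin Δλ cos φ₂, cos φ₁ sin φ₂ − sin φ₁ cos φ₂ cos Δλ) = 319.36°
Final bearing θ₂ = (initial bearing from the destination back to the start) + 180° = 341.77°
Δθ = θ₂ − θ₁ = +22.4°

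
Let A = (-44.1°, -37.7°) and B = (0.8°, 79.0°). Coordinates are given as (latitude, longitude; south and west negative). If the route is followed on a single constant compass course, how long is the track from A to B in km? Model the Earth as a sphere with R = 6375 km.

12678 km

Rhumb course C = atan2(Δλ, Δψ) with Δψ = ln[tan(π/4+φ₂/2)/tan(π/4+φ₁/2)] = +0.8733, Δλ = +2.0368 → C = 66.79°
d = R·|Δφ| / |cos C| = 6375·0.78365 / 0.39406 = 12678 km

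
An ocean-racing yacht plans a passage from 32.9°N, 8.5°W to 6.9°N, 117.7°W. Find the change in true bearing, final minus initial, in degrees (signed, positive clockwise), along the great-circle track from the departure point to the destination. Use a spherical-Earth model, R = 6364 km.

-52.4°

Initial bearing θ₁ = atan2(sin Δλ cos φ₂, cos φ₁ sin φ₂ − sin φ₁ cos φ₂ cos Δλ) = 286.53°
Final bearing θ₂ = (initial bearing from the destination back to the start) + 180° = 234.17°
Δθ = θ₂ − θ₁ = -52.4°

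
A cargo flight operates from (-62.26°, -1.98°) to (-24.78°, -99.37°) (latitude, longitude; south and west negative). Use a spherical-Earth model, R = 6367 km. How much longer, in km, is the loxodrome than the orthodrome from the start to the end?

573 km

Great circle: cos σ = sin φ₁ sin φ₂ + cos φ₁ cos φ₂ cos Δλ,  σ = 1.2486 rad → d_gc = 7950.1 km
Rhumb line: Δψ = +0.9521, q = Δφ/Δψ = 0.6871, d_rh = R√(Δφ²+q²Δλ²) = 8523.0 km
Excess = 8523.0 − 7950.1 = 572.9 ≈ 573 km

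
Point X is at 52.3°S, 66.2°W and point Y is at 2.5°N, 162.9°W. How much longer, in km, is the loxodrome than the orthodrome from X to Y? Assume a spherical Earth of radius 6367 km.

349 km

Great circle: cos σ = sin φ₁ sin φ₂ + cos φ₁ cos φ₂ cos Δλ,  σ = 1.6768 rad → d_gc = 10676.10 km
Rhumb line: Δψ = +1.1183, q = Δφ/Δψ = 0.8552, d_rh = R√(Δφ²+q²Δλ²) = 11024.63 km
Excess = 11024.63 − 10676.10 = 348.53 ≈ 349 km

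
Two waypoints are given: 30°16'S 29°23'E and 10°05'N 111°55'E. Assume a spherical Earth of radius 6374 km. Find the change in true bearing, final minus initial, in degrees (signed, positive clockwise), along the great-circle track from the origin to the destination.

-18.6°

Initial bearing θ₁ = atan2(sin Δλ cos φ₂, cos φ₁ sin φ₂ − sin φ₁ cos φ₂ cos Δλ) = 77.54°
Final bearing θ₂ = (initial bearing from the destination back to the start) + 180° = 58.93°
Δθ = θ₂ − θ₁ = -18.6°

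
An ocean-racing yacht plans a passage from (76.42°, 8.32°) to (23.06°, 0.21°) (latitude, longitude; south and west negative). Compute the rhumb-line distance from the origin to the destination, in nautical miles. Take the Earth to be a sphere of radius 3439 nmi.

Δψ = ln[tan(π/4+φ₂/2)/tan(π/4+φ₁/2)] = -1.7143;  Δφ = -0.9313 rad,  Δλ = -0.1415 rad
q = Δφ/Δψ = 0.5433
d = R·√(Δφ² + q²Δλ²) = 3439·0.93448 = 3214 nmi

3214 nmi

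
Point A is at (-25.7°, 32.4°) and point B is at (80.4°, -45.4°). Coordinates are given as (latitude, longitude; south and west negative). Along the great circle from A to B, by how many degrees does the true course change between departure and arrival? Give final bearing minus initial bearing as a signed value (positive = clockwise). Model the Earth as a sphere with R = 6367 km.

-63.3°

Initial bearing θ₁ = atan2(sin Δλ cos φ₂, cos φ₁ sin φ₂ − sin φ₁ cos φ₂ cos Δλ) = 349.78°
Final bearing θ₂ = (initial bearing from the destination back to the start) + 180° = 286.45°
Δθ = θ₂ − θ₁ = -63.3°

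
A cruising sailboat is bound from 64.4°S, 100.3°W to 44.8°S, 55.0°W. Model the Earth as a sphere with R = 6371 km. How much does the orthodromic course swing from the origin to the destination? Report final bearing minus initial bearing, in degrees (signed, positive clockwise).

At departure: θ₁ = atan2(sin Δλ cos φ₂, cos φ₁ sin φ₂ − sin φ₁ cos φ₂ cos Δλ) = 73.89°
At arrival: θ₂ = atan2(sin Δλ cos φ₁, −cos φ₂ sin φ₁ + sin φ₂ cos φ₁ cos Δλ) = 35.81°
Δθ = θ₂ − θ₁ = -38.1°

-38.1°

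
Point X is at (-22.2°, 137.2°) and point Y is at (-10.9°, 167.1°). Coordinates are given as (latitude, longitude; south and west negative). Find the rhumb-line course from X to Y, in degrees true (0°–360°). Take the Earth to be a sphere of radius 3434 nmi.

68.4°

Δψ = ln[tan(π/4+φ₂/2)/tan(π/4+φ₁/2)] = +0.2061
Δλ = +0.5219 rad (taken the short way round)
course = atan2(Δλ, Δψ) = 68.45°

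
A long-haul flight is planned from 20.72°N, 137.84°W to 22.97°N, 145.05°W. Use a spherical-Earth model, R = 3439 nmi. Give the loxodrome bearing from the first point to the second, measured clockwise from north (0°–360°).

288.6°

Δψ = ln[tan(π/4+φ₂/2)/tan(π/4+φ₁/2)] = +0.0423
Δλ = -0.1258 rad (taken the short way round)
course = atan2(Δλ, Δψ) = 288.58°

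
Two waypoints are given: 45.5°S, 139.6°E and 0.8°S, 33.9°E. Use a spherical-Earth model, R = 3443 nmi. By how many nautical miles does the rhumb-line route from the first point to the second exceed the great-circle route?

210 nmi

Great circle: cos σ = sin φ₁ sin φ₂ + cos φ₁ cos φ₂ cos Δλ,  σ = 1.7515 rad → d_gc = 6030.3 nmi
Rhumb line: Δψ = +0.8798, q = Δφ/Δψ = 0.8867, d_rh = R√(Δφ²+q²Δλ²) = 6240.0 nmi
Excess = 6240.0 − 6030.3 = 209.7 ≈ 210 nmi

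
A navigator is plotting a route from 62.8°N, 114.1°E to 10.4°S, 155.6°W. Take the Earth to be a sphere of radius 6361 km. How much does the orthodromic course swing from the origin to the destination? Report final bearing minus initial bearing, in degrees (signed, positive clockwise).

Initial bearing θ₁ = atan2(sin Δλ cos φ₂, cos φ₁ sin φ₂ − sin φ₁ cos φ₂ cos Δλ) = 94.53°
Final bearing θ₂ = (initial bearing from the destination back to the start) + 180° = 152.40°
Δθ = θ₂ − θ₁ = +57.9°

+57.9°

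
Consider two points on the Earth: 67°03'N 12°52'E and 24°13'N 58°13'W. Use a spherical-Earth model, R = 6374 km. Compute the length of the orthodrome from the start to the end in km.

cos σ = sin φ₁ sin φ₂ + cos φ₁ cos φ₂ cos Δλ
      = sin(67.05°)sin(24.22°) + cos(67.05°)cos(24.22°)cos(-71.08°) = 0.4930
σ = 60.462° → d = Rσ = 6374·1.05525 = 6726 km

6726 km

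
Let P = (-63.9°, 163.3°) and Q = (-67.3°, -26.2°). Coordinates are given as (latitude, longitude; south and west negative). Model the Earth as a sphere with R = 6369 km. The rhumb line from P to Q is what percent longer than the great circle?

44.8%

Great circle: σ = 0.8486 rad → d_gc = Rσ = 5404.9 km
Rhumb: Δφ = -0.0593, Δλ = +2.9758, Δψ = -0.1439, q = Δφ/Δψ = 0.4125 → d_rh = R√(Δφ²+q²Δλ²) = 7826.3 km
Excess = (7826.3 − 5404.9) / 5404.9 = 2421.4 / 5404.9 = 44.80% ≈ 44.8%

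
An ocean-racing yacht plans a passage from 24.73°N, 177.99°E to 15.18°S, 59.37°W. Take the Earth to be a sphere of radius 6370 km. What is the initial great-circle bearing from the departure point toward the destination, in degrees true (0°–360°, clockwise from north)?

θ = atan2( sin Δλ·cos φ₂ ,  cos φ₁ sin φ₂ − sin φ₁ cos φ₂ cos Δλ )
  = atan2(+0.8127, -0.0201) = 91.41°

91.4°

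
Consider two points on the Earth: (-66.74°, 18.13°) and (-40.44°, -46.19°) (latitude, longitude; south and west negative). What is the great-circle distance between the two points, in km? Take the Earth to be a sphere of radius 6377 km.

4834 km

Haversine: a = sin²(Δφ/2)+cos φ₁ cos φ₂ sin²(Δλ/2) = 0.13691;  σ = 2·atan2(√a,√(1−a))
σ = 43.433° → d = Rσ = 6377·0.75805 = 4834 km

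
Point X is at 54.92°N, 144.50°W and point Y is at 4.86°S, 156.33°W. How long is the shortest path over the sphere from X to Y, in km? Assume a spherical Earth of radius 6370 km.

Haversine: a = sin²(Δφ/2)+cos φ₁ cos φ₂ sin²(Δλ/2) = 0.25442;  σ = 2·atan2(√a,√(1−a))
σ = 60.583° → d = Rσ = 6370·1.05738 = 6735 km

6735 km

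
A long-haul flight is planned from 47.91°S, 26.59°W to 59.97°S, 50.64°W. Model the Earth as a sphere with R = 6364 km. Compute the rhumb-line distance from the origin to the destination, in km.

Δψ = ln[tan(π/4+φ₂/2)/tan(π/4+φ₁/2)] = -0.3608;  Δφ = -0.2105 rad,  Δλ = -0.4198 rad
q = Δφ/Δψ = 0.5834
d = R·√(Δφ² + q²Δλ²) = 6364·0.32291 = 2055 km

2055 km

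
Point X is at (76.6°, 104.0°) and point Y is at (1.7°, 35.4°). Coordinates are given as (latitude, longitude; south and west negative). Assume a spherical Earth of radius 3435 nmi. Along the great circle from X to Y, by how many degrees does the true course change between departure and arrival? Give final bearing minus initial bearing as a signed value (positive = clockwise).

-57.0°

Initial bearing θ₁ = atan2(sin Δλ cos φ₂, cos φ₁ sin φ₂ − sin φ₁ cos φ₂ cos Δλ) = 249.50°
Final bearing θ₂ = (initial bearing from the destination back to the start) + 180° = 192.54°
Δθ = θ₂ − θ₁ = -57.0°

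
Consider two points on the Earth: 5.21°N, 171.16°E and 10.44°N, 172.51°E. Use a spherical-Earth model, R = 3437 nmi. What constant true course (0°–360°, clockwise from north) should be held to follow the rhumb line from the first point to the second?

Meridional parts: M(φ₁)=+0.0911, M(φ₂)=+0.1832 → ΔM = +0.0922;  Δλ = +0.0236 rad
tan C = Δλ / ΔM = +0.2556 → C = 14.34°

14.3°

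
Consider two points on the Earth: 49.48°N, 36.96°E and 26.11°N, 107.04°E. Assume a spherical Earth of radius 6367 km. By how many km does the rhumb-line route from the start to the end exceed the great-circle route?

172 km

Great circle: cos σ = sin φ₁ sin φ₂ + cos φ₁ cos φ₂ cos Δλ,  σ = 1.0083 rad → d_gc = 6419.7 km
Rhumb line: Δψ = -0.5243, q = Δφ/Δψ = 0.7780, d_rh = R√(Δφ²+q²Δλ²) = 6591.7 km
Excess = 6591.7 − 6419.7 = 172.0 ≈ 172 km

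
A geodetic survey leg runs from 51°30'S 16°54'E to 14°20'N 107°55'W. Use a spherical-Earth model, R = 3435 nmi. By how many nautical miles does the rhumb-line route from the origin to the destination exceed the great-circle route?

333 nmi

Great circle: cos σ = sin φ₁ sin φ₂ + cos φ₁ cos φ₂ cos Δλ,  σ = 2.1390 rad → d_gc = 7347.4 nmi
Rhumb line: Δψ = +1.3049, q = Δφ/Δψ = 0.8805, d_rh = R√(Δφ²+q²Δλ²) = 7680.8 nmi
Excess = 7680.8 − 7347.4 = 333.4 ≈ 333 nmi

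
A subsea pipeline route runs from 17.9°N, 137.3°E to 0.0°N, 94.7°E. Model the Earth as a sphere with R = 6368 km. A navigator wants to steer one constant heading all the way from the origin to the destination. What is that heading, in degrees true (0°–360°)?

Meridional parts: M(φ₁)=+0.3176, M(φ₂)=-0.0000 → ΔM = -0.3176;  Δλ = -0.7435 rad
tan C = Δλ / ΔM = +2.3409 → C = 246.87°

246.9°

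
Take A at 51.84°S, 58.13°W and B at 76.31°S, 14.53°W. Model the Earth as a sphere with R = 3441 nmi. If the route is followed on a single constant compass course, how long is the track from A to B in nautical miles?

Rhumb course C = atan2(Δλ, Δψ) with Δψ = ln[tan(π/4+φ₂/2)/tan(π/4+φ₁/2)] = -1.0583, Δλ = +0.7610 → C = 144.28°
d = R·|Δφ| / |cos C| = 3441·0.42708 / 0.81190 = 1810 nmi

1810 nmi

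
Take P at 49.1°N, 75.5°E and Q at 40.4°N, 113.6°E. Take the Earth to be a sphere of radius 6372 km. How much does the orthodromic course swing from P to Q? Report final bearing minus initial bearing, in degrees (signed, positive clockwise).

+27.4°

At departure: θ₁ = atan2(sin Δλ cos φ₂, cos φ₁ sin φ₂ − sin φ₁ cos φ₂ cos Δλ) = 93.49°
At arrival: θ₂ = atan2(sin Δλ cos φ₁, −cos φ₂ sin φ₁ + sin φ₂ cos φ₁ cos Δλ) = 120.89°
Δθ = θ₂ − θ₁ = +27.4°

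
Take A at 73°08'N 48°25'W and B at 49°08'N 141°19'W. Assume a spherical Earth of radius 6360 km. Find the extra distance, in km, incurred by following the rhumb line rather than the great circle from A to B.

Great circle: cos σ = sin φ₁ sin φ₂ + cos φ₁ cos φ₂ cos Δλ,  σ = 0.7755 rad → d_gc = 4931.9 km
Rhumb line: Δψ = -0.9214, q = Δφ/Δψ = 0.4546, d_rh = R√(Δφ²+q²Δλ²) = 5392.0 km
Excess = 5392.0 − 4931.9 = 460.1 ≈ 460 km

460 km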